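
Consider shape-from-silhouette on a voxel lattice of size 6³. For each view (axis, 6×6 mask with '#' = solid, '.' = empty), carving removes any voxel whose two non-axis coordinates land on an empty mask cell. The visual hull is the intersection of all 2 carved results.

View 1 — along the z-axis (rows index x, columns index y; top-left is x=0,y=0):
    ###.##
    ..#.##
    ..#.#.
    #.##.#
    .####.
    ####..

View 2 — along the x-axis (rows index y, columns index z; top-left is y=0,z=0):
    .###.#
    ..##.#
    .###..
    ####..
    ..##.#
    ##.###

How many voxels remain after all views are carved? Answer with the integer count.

before carving: 216 voxels (6×6×6)
  1. axis=2 (XY plane), |mask|=22  ⇒  voxels=132
  2. axis=0 (YZ plane), |mask|=22  ⇒  voxels=78

78 voxels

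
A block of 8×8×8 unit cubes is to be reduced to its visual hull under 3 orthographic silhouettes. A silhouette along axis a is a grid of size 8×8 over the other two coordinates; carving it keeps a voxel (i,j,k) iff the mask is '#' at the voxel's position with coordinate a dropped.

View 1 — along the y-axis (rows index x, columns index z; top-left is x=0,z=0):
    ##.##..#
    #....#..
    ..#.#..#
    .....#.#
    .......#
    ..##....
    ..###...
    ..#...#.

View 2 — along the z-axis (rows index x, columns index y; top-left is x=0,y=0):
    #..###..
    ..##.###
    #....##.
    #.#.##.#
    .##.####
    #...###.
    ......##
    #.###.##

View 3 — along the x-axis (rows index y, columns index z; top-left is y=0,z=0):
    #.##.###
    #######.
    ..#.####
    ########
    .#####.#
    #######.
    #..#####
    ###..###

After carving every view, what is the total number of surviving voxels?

remaining voxels: 64

before carving: 512 voxels (8×8×8)
[1] y-view keeps 20 columns → grid now 160
[2] z-view keeps 35 columns → grid now 81
[3] x-view keeps 51 columns → grid now 64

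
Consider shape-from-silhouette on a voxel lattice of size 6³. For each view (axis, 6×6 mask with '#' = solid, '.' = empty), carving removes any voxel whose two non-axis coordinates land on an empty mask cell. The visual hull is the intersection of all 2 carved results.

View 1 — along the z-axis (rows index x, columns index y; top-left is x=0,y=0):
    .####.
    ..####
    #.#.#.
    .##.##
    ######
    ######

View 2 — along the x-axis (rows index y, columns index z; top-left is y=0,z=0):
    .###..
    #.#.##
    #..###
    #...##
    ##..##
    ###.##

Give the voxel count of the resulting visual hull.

105 voxels

start: 6×6×6 = 216 voxels
V1 z: intersect with XY mask (27 set) -- 162 left
V2 x: intersect with YZ mask (23 set) -- 105 left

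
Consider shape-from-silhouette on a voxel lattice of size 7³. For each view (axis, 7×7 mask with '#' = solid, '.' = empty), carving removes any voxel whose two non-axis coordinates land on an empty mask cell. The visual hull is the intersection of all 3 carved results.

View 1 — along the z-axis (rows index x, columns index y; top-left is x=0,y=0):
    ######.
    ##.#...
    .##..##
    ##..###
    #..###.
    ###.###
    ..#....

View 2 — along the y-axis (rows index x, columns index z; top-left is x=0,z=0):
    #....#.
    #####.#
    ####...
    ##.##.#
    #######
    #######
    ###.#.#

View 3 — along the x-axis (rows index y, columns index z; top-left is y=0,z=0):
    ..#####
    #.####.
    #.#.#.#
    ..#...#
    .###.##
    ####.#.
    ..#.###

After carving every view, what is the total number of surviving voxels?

full grid |V| = 343
after view 1 [z-axis, 29 of 49 cells solid] → remaining = 203
after view 2 [y-axis, 36 of 49 cells solid] → remaining = 146
after view 3 [x-axis, 30 of 49 cells solid] → remaining = 90

voxel count = 90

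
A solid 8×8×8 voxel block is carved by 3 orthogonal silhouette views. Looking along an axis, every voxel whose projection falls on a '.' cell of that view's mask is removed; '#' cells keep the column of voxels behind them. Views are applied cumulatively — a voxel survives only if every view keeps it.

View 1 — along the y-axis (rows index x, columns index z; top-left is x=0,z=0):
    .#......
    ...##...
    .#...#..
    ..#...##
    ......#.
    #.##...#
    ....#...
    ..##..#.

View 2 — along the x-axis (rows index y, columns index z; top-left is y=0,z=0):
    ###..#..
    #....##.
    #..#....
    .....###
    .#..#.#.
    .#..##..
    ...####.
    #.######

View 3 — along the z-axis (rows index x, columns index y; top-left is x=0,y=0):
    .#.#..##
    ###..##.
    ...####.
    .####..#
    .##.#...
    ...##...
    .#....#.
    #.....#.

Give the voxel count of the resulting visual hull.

voxel count = 23

initial block: 8^3 = 512
step 1: project along y, AND mask (17/64) → |grid| = 136
step 2: project along x, AND mask (29/64) → |grid| = 58
step 3: project along z, AND mask (27/64) → |grid| = 23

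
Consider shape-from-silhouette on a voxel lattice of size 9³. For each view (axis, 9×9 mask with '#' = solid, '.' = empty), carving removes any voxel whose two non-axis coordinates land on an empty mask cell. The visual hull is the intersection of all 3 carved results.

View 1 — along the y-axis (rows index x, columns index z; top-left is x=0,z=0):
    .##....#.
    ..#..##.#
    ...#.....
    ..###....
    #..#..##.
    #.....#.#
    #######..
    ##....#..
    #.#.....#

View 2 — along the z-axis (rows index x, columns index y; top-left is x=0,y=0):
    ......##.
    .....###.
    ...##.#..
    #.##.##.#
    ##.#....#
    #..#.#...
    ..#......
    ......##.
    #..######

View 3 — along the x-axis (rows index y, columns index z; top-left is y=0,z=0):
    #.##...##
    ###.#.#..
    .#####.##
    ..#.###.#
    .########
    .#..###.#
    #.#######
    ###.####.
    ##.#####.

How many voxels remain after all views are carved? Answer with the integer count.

remaining voxels: 70

start: 9×9×9 = 729 voxels
step 1: project along y, AND mask (31/81) → |grid| = 279
step 2: project along z, AND mask (31/81) → |grid| = 98
step 3: project along x, AND mask (57/81) → |grid| = 70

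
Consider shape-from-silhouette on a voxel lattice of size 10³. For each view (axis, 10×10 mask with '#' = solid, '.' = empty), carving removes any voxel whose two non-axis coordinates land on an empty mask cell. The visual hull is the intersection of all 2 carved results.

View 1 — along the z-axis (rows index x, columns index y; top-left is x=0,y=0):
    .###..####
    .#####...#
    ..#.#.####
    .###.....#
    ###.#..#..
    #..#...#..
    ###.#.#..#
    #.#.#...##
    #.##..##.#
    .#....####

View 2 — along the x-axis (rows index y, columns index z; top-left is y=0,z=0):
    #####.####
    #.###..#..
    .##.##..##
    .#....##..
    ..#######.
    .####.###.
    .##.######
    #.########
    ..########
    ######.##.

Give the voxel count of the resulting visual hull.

before carving: 1000 voxels (10×10×10)
V1 z: intersect with XY mask (53 set) -- 530 left
V2 x: intersect with YZ mask (70 set) -- 370 left

370 voxels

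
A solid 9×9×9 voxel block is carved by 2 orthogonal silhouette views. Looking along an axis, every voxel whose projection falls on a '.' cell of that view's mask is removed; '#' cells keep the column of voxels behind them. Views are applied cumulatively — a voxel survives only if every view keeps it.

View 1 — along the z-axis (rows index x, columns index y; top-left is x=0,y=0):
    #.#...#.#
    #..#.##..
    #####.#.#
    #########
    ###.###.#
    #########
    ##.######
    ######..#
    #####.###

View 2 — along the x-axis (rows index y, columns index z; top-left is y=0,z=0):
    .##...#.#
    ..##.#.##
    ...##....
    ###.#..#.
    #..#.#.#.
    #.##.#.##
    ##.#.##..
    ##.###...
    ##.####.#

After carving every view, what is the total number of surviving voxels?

before carving: 729 voxels (9×9×9)
after view 1 [z-axis, 63 of 81 cells solid] → remaining = 567
after view 2 [x-axis, 43 of 81 cells solid] → remaining = 300

remaining voxels: 300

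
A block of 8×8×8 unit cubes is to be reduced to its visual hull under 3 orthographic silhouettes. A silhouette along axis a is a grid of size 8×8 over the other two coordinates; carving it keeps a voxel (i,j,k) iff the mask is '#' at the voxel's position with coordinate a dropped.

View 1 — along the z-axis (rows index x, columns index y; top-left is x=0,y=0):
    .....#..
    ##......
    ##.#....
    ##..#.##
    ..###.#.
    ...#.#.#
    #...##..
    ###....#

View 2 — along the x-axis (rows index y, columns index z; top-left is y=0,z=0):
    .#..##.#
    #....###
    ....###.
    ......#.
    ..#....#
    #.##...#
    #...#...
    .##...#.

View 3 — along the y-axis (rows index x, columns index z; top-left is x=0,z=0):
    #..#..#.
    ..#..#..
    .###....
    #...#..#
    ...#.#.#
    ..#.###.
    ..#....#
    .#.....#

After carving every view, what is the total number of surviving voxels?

|visual hull| = 27

initial block: 8^3 = 512
after view 1 [z-axis, 25 of 64 cells solid] → remaining = 200
after view 2 [x-axis, 23 of 64 cells solid] → remaining = 76
after view 3 [y-axis, 22 of 64 cells solid] → remaining = 27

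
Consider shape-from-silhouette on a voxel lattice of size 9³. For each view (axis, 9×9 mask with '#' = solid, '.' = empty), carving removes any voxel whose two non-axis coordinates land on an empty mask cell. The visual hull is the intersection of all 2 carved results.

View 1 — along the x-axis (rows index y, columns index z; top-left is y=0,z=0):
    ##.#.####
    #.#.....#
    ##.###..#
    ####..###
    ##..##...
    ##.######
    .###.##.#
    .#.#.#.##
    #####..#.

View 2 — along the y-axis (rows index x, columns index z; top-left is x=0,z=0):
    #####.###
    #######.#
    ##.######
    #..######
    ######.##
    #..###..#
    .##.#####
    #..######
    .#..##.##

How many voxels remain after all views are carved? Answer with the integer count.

before carving: 729 voxels (9×9×9)
step 1: project along x, AND mask (52/81) → |grid| = 468
step 2: project along y, AND mask (63/81) → |grid| = 368

remaining voxels: 368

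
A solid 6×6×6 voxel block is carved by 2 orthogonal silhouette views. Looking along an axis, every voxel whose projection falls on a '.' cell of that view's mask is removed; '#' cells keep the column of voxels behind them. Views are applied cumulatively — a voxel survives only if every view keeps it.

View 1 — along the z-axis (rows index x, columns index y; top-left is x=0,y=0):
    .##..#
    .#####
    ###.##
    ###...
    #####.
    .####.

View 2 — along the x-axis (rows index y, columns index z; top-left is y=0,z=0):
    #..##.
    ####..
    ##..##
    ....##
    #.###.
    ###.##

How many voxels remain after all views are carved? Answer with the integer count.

94 voxels

before carving: 216 voxels (6×6×6)
[1] z-view keeps 25 columns → grid now 150
[2] x-view keeps 22 columns → grid now 94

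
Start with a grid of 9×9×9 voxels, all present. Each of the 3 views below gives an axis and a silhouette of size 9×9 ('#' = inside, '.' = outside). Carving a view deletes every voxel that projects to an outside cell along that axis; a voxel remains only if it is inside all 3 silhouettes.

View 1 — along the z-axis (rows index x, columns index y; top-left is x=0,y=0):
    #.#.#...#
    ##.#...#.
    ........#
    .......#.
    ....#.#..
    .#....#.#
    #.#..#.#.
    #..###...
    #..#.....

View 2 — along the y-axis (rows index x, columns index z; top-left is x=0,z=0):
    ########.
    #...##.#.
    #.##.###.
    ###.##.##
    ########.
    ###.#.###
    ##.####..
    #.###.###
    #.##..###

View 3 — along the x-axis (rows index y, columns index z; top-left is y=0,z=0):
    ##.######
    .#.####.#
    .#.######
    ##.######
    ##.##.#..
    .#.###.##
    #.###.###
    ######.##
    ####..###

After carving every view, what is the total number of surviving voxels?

remaining voxels: 127

start: 9×9×9 = 729 voxels
V1 z: intersect with XY mask (25 set) -- 225 left
V2 y: intersect with XZ mask (59 set) -- 162 left
V3 x: intersect with YZ mask (62 set) -- 127 left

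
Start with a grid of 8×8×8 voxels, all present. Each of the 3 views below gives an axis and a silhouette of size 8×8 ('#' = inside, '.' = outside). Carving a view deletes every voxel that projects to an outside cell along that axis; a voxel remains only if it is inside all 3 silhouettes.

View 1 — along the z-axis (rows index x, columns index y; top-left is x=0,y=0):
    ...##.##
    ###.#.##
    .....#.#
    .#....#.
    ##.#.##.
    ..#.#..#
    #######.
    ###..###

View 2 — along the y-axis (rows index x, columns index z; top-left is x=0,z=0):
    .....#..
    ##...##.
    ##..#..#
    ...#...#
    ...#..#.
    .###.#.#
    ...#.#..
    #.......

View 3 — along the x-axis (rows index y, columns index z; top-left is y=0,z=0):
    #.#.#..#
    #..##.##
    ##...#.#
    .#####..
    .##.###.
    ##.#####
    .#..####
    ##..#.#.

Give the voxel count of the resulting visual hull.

54 voxels

before carving: 512 voxels (8×8×8)
V1 z: intersect with XY mask (35 set) -- 280 left
V2 y: intersect with XZ mask (21 set) -- 85 left
V3 x: intersect with YZ mask (39 set) -- 54 left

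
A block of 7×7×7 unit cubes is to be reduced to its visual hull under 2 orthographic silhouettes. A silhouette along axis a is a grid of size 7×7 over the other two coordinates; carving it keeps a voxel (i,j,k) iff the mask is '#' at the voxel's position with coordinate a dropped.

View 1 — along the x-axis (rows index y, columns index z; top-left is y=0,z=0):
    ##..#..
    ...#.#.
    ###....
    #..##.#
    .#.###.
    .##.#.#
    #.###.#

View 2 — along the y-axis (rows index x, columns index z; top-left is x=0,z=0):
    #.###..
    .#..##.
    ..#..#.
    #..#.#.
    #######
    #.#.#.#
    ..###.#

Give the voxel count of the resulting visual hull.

full grid |V| = 343
after view 1 [x-axis, 25 of 49 cells solid] → remaining = 175
after view 2 [y-axis, 27 of 49 cells solid] → remaining = 97

97 voxels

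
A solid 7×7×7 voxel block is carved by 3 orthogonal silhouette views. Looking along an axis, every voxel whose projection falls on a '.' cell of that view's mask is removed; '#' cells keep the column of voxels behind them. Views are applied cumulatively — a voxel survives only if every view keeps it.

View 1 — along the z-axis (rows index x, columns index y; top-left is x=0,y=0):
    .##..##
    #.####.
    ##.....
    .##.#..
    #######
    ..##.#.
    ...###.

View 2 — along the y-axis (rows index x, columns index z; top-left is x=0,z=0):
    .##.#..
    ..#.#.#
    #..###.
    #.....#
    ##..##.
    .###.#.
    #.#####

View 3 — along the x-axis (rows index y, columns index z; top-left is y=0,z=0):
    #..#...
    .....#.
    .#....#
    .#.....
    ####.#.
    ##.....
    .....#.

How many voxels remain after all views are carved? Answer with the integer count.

start: 7×7×7 = 343 voxels
  1. axis=2 (XY plane), |mask|=27  ⇒  voxels=189
  2. axis=1 (XZ plane), |mask|=26  ⇒  voxels=99
  3. axis=0 (YZ plane), |mask|=14  ⇒  voxels=27

voxel count = 27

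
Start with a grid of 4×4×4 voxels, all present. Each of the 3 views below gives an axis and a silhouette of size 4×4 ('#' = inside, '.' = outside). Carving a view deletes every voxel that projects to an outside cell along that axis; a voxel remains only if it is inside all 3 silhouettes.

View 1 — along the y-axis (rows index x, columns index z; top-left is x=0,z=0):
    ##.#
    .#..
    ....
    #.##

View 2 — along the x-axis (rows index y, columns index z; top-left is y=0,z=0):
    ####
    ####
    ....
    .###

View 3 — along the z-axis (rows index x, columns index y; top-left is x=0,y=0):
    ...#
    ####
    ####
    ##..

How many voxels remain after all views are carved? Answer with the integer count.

start: 4×4×4 = 64 voxels
V1 y: intersect with XZ mask (7 set) -- 28 left
V2 x: intersect with YZ mask (11 set) -- 19 left
V3 z: intersect with XY mask (11 set) -- 11 left

11 voxels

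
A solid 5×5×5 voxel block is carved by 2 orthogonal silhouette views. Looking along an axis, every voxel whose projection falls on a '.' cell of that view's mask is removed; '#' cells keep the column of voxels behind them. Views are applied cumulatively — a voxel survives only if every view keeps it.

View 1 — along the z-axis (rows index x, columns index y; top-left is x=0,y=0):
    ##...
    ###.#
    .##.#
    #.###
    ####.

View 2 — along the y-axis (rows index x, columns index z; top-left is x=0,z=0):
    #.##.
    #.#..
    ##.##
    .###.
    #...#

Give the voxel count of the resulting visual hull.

initial block: 5^3 = 125
  1. axis=2 (XY plane), |mask|=17  ⇒  voxels=85
  2. axis=1 (XZ plane), |mask|=14  ⇒  voxels=46

46 voxels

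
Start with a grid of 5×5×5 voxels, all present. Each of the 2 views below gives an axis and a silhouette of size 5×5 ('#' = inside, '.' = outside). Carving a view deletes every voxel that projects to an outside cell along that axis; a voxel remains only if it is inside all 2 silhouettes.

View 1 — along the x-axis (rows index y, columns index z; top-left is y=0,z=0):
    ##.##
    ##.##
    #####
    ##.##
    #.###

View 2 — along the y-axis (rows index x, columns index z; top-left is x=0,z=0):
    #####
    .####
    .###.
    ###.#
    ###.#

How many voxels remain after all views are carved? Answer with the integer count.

initial block: 5^3 = 125
step 1: project along x, AND mask (21/25) → |grid| = 105
step 2: project along y, AND mask (20/25) → |grid| = 80

remaining voxels: 80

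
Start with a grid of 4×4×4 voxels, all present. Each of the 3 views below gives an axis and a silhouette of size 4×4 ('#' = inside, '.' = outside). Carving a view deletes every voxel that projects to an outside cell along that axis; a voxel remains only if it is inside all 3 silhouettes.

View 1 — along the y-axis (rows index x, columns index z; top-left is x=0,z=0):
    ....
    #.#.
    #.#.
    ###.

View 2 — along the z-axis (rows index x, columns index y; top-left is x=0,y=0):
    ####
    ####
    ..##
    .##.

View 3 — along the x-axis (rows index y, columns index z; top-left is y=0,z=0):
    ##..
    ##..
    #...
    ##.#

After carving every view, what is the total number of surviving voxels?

|visual hull| = 9

before carving: 64 voxels (4×4×4)
V1 y: intersect with XZ mask (7 set) -- 28 left
V2 z: intersect with XY mask (12 set) -- 18 left
V3 x: intersect with YZ mask (8 set) -- 9 left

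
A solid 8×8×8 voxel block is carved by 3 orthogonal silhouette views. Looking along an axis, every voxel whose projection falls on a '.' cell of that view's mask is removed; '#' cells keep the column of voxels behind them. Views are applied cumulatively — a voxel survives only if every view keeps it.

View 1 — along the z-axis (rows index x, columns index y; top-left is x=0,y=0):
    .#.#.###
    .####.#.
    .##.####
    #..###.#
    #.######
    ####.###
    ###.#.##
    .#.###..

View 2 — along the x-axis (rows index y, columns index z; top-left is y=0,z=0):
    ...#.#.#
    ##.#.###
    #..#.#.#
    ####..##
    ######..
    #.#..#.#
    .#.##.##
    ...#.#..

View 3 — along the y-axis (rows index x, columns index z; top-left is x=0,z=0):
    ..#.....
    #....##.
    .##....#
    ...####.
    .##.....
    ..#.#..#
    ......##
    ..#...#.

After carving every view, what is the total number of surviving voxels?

voxel count = 57

full grid |V| = 512
after view 1 [z-axis, 45 of 64 cells solid] → remaining = 360
after view 2 [x-axis, 36 of 64 cells solid] → remaining = 206
after view 3 [y-axis, 20 of 64 cells solid] → remaining = 57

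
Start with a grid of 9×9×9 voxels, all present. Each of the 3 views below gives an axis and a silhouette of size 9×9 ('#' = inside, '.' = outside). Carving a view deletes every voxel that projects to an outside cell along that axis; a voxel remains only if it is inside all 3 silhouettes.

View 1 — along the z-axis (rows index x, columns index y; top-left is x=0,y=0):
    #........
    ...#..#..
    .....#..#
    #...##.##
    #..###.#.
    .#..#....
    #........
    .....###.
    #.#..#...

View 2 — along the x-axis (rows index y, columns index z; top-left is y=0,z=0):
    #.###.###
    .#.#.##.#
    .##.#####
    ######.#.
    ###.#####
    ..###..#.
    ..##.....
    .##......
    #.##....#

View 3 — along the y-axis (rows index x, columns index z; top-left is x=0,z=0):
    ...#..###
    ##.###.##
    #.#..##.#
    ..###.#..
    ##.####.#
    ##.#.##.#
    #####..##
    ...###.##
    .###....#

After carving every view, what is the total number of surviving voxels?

75 voxels

initial block: 9^3 = 729
V1 z: intersect with XY mask (24 set) -- 216 left
V2 x: intersect with YZ mask (46 set) -- 123 left
V3 y: intersect with XZ mask (49 set) -- 75 left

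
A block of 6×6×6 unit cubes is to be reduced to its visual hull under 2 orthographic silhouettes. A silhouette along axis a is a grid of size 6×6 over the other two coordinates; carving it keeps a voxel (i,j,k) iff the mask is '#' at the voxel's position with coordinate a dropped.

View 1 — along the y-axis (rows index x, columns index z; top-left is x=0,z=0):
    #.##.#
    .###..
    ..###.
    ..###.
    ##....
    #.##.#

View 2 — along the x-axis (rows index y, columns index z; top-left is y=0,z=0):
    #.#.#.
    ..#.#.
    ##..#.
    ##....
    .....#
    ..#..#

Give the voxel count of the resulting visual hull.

voxel count = 38

initial block: 6^3 = 216
[1] y-view keeps 19 columns → grid now 114
[2] x-view keeps 13 columns → grid now 38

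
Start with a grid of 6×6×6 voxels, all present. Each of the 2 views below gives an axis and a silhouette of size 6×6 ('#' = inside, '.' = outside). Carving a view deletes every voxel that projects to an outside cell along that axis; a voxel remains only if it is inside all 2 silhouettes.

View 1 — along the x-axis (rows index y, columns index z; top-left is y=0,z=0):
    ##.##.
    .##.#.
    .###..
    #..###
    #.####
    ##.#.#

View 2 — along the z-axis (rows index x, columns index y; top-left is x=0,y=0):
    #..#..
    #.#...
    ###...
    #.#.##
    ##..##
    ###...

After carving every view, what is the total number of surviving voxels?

initial block: 6^3 = 216
after view 1 [x-axis, 23 of 36 cells solid] → remaining = 138
after view 2 [z-axis, 18 of 36 cells solid] → remaining = 67

voxel count = 67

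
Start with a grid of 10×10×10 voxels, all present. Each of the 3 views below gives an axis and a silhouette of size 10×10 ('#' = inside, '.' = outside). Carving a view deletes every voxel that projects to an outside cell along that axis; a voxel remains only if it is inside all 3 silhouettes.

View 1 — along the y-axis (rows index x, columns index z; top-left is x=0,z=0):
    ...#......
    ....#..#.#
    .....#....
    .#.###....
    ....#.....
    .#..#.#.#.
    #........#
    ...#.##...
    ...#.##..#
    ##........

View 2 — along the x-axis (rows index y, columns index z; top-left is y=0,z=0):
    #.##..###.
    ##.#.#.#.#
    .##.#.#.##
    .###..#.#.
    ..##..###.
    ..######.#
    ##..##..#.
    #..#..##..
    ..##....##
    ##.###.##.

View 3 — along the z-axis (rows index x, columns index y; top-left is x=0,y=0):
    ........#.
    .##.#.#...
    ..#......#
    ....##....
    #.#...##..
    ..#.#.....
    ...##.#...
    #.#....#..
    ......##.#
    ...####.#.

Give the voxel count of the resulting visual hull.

34 voxels

initial block: 10^3 = 1000
carve view 1 (along y, XZ-mask fill 25/100): 250 voxels remain
carve view 2 (along x, YZ-mask fill 55/100): 132 voxels remain
carve view 3 (along z, XY-mask fill 29/100): 34 voxels remain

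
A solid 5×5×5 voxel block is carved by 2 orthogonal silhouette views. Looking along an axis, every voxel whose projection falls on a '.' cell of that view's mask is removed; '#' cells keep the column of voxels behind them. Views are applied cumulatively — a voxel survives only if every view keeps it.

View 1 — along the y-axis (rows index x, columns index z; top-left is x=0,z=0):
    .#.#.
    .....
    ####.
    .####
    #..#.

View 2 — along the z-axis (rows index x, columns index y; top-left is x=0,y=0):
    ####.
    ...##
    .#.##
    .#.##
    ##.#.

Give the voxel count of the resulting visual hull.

before carving: 125 voxels (5×5×5)
[1] y-view keeps 12 columns → grid now 60
[2] z-view keeps 15 columns → grid now 38

voxel count = 38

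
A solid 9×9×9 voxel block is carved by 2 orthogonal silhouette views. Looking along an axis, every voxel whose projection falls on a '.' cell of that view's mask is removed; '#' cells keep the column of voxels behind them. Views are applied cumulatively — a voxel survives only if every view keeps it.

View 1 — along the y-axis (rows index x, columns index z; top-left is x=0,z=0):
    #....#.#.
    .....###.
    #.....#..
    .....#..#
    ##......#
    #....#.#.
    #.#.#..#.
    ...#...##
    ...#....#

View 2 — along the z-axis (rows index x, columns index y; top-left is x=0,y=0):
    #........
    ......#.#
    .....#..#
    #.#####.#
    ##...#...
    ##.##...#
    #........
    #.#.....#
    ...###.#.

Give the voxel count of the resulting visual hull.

start: 9×9×9 = 729 voxels
carve view 1 (along y, XZ-mask fill 25/81): 225 voxels remain
carve view 2 (along z, XY-mask fill 28/81): 72 voxels remain

72 voxels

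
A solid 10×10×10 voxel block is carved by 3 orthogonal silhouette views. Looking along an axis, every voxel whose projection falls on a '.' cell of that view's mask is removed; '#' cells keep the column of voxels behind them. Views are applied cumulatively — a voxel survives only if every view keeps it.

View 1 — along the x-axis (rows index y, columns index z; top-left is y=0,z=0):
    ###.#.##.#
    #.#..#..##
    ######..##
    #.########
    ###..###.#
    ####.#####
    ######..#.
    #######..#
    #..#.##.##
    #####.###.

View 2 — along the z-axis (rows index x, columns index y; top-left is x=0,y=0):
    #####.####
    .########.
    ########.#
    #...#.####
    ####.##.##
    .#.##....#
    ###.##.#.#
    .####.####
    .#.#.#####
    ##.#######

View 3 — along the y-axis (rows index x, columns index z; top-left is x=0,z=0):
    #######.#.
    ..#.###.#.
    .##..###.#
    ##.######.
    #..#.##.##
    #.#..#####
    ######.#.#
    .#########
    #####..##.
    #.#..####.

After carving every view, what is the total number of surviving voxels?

before carving: 1000 voxels (10×10×10)
after view 1 [x-axis, 74 of 100 cells solid] → remaining = 740
after view 2 [z-axis, 75 of 100 cells solid] → remaining = 551
after view 3 [y-axis, 70 of 100 cells solid] → remaining = 391

remaining voxels: 391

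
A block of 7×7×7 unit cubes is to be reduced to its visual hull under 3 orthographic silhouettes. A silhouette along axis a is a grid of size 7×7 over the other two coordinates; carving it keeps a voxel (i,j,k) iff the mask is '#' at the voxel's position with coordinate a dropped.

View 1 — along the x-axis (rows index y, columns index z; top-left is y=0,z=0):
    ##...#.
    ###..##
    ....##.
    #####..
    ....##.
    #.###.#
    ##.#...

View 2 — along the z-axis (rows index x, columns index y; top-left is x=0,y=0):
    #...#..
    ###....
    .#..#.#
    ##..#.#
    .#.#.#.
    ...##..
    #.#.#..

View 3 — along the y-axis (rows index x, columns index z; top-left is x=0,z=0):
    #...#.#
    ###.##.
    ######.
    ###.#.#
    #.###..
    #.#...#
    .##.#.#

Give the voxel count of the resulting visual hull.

remaining voxels: 44

initial block: 7^3 = 343
step 1: project along x, AND mask (25/49) → |grid| = 175
step 2: project along z, AND mask (20/49) → |grid| = 67
step 3: project along y, AND mask (30/49) → |grid| = 44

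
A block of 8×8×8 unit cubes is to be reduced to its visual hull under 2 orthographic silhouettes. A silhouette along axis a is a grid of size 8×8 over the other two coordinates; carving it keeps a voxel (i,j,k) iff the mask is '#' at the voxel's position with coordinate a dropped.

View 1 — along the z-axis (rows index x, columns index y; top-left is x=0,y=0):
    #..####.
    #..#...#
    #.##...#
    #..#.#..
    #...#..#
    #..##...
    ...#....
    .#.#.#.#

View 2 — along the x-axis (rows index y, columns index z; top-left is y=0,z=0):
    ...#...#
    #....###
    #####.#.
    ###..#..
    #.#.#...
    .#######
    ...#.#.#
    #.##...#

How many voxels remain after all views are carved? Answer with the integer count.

99 voxels

full grid |V| = 512
V1 z: intersect with XY mask (26 set) -- 208 left
V2 x: intersect with YZ mask (33 set) -- 99 left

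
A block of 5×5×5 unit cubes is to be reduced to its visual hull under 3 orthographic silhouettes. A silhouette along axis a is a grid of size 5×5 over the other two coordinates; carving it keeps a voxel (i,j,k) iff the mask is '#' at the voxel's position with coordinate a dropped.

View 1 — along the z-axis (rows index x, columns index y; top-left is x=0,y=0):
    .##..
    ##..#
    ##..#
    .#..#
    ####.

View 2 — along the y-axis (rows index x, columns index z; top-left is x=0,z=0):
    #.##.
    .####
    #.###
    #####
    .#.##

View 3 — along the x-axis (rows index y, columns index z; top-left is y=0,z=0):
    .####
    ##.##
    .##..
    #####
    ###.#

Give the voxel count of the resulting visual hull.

remaining voxels: 40

before carving: 125 voxels (5×5×5)
step 1: project along z, AND mask (14/25) → |grid| = 70
step 2: project along y, AND mask (19/25) → |grid| = 52
step 3: project along x, AND mask (19/25) → |grid| = 40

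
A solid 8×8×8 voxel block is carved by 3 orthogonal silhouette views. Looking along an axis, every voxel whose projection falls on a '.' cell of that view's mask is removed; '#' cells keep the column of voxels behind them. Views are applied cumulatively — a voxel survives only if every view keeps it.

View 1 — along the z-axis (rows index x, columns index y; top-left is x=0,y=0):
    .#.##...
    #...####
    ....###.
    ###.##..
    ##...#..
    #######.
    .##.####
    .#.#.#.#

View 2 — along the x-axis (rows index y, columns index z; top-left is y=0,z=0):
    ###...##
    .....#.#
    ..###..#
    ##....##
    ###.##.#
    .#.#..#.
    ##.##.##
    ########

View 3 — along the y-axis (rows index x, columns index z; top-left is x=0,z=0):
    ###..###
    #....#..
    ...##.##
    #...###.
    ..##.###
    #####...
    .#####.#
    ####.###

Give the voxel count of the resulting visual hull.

before carving: 512 voxels (8×8×8)
carve view 1 (along z, XY-mask fill 36/64): 288 voxels remain
carve view 2 (along x, YZ-mask fill 38/64): 161 voxels remain
carve view 3 (along y, XZ-mask fill 39/64): 97 voxels remain

remaining voxels: 97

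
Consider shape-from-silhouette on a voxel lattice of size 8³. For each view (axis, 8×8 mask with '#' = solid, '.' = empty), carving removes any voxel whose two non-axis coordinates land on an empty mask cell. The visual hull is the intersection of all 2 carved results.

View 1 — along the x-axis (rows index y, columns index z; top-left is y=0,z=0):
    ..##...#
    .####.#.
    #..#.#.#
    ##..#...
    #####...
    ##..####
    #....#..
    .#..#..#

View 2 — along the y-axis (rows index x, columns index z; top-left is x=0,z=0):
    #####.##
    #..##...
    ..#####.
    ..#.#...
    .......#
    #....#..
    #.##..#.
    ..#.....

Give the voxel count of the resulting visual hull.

before carving: 512 voxels (8×8×8)
[1] x-view keeps 31 columns → grid now 248
[2] y-view keeps 25 columns → grid now 96

voxel count = 96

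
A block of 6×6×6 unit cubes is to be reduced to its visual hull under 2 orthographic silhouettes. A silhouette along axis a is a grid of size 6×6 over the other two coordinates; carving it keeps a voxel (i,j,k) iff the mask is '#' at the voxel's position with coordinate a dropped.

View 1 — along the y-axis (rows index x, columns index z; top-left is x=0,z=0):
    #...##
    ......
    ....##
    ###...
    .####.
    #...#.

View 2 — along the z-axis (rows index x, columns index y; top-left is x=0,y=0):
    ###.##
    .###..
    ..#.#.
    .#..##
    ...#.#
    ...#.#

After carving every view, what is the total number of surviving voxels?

initial block: 6^3 = 216
V1 y: intersect with XZ mask (14 set) -- 84 left
V2 z: intersect with XY mask (17 set) -- 40 left

voxel count = 40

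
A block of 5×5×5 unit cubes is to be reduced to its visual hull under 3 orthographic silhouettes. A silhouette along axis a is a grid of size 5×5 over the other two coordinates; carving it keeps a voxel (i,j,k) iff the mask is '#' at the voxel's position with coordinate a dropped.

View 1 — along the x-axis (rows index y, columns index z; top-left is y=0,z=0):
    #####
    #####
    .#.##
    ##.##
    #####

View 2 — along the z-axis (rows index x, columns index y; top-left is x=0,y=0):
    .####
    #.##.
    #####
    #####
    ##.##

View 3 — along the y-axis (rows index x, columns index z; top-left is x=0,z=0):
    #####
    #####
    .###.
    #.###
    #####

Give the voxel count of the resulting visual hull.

|visual hull| = 78

start: 5×5×5 = 125 voxels
[1] x-view keeps 22 columns → grid now 110
[2] z-view keeps 21 columns → grid now 92
[3] y-view keeps 22 columns → grid now 78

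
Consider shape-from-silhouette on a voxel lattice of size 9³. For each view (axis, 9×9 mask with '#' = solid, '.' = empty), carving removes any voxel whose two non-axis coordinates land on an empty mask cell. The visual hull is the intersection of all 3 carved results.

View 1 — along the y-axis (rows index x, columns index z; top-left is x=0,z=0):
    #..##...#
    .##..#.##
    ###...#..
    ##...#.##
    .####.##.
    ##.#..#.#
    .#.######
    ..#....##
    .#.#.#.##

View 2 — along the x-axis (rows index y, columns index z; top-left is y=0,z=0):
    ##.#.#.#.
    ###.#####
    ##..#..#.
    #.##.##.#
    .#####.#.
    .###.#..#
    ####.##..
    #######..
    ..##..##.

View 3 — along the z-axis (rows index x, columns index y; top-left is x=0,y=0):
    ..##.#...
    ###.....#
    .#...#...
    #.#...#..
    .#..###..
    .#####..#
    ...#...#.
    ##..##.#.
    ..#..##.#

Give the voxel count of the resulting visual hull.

remaining voxels: 98

initial block: 9^3 = 729
carve view 1 (along y, XZ-mask fill 44/81): 396 voxels remain
carve view 2 (along x, YZ-mask fill 51/81): 247 voxels remain
carve view 3 (along z, XY-mask fill 33/81): 98 voxels remain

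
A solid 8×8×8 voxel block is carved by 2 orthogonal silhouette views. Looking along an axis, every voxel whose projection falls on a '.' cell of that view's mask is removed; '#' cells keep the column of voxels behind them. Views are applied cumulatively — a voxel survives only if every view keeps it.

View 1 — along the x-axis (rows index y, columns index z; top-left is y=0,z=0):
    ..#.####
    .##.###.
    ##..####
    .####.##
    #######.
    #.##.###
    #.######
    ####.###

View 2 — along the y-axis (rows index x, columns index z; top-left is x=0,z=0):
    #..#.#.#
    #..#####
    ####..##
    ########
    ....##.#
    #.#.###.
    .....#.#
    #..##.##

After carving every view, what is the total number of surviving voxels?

|visual hull| = 240

start: 8×8×8 = 512 voxels
carve view 1 (along x, YZ-mask fill 49/64): 392 voxels remain
carve view 2 (along y, XZ-mask fill 39/64): 240 voxels remain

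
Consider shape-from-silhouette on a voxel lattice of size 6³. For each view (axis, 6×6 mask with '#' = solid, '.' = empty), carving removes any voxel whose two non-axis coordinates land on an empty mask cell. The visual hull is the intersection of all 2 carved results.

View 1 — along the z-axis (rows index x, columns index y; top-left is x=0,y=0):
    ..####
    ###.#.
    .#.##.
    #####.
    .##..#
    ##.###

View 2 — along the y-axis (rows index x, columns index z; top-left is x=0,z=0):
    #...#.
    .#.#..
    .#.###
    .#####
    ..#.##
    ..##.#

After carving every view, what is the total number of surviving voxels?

start: 6×6×6 = 216 voxels
after view 1 [z-axis, 24 of 36 cells solid] → remaining = 144
after view 2 [y-axis, 19 of 36 cells solid] → remaining = 77

voxel count = 77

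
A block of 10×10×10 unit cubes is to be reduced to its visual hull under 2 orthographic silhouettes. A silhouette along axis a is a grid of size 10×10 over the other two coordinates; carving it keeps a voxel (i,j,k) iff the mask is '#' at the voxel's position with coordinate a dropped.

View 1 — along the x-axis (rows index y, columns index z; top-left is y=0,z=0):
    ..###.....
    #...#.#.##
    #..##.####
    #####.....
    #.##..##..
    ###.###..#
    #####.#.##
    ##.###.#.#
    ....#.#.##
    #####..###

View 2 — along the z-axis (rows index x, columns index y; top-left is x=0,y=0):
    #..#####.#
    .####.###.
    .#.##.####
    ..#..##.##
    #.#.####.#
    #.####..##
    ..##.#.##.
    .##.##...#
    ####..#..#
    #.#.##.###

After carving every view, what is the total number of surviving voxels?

before carving: 1000 voxels (10×10×10)
[1] x-view keeps 59 columns → grid now 590
[2] z-view keeps 63 columns → grid now 383

|visual hull| = 383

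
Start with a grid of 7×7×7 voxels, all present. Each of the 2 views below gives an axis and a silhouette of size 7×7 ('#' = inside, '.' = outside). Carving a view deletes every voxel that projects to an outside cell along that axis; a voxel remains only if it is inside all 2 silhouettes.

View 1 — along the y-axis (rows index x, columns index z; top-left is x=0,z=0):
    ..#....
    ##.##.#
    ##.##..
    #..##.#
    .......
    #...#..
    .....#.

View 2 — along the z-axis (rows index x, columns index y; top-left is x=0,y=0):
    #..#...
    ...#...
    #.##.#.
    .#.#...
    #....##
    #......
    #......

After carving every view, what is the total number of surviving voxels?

|visual hull| = 34

before carving: 343 voxels (7×7×7)
step 1: project along y, AND mask (17/49) → |grid| = 119
step 2: project along z, AND mask (14/49) → |grid| = 34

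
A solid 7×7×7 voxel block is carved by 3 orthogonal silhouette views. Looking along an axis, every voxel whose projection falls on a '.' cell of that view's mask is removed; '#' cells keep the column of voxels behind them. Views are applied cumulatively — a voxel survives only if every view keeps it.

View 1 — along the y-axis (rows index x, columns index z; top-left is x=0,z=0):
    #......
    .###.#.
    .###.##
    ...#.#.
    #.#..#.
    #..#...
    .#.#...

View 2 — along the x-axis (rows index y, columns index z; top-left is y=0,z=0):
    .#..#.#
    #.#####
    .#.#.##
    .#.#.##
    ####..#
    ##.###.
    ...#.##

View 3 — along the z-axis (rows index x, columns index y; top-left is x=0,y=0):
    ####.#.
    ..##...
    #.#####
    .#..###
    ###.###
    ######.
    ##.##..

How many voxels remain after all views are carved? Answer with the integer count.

start: 7×7×7 = 343 voxels
V1 y: intersect with XZ mask (19 set) -- 133 left
V2 x: intersect with YZ mask (30 set) -- 86 left
V3 z: intersect with XY mask (33 set) -- 58 left

remaining voxels: 58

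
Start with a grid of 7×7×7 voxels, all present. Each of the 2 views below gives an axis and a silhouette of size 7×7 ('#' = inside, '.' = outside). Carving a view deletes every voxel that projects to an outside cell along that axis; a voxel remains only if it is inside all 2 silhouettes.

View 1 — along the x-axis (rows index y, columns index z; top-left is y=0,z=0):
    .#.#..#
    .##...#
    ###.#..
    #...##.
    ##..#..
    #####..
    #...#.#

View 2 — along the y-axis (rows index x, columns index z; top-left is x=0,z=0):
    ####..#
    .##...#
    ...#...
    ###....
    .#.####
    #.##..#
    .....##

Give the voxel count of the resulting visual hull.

initial block: 7^3 = 343
after view 1 [x-axis, 24 of 49 cells solid] → remaining = 168
after view 2 [y-axis, 23 of 49 cells solid] → remaining = 77

voxel count = 77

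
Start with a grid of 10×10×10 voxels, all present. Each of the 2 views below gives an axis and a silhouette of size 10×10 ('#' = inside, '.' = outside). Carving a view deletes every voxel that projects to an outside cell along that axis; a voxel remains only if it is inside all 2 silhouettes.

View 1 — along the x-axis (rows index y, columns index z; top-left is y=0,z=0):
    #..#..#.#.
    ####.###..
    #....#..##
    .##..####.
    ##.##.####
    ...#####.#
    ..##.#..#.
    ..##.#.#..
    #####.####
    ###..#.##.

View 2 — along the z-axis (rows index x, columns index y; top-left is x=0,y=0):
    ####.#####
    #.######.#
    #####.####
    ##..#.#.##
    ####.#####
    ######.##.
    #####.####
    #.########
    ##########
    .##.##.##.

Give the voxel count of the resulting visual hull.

full grid |V| = 1000
carve view 1 (along x, YZ-mask fill 58/100): 580 voxels remain
carve view 2 (along z, XY-mask fill 83/100): 479 voxels remain

479 voxels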